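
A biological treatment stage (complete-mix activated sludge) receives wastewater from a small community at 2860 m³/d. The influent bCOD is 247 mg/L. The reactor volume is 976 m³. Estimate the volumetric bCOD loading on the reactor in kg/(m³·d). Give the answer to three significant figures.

L_v ≈ 0.724 kg bCOD/(m³·d)

L_v = Q S₀ / V = 2860 × 247 × 10⁻³ / 976.0 = 0.7238 kg/(m³·d).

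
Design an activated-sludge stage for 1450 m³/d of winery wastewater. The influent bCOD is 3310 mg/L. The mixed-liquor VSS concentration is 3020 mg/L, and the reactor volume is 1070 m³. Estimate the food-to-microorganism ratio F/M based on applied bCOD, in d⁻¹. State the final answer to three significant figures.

F/M ≈ 1.49 d⁻¹

Food-to-microorganism ratio F/M = Q S₀ / (V X) = 1450 × 3310 / (1070 × 3020) = 1.485 d⁻¹.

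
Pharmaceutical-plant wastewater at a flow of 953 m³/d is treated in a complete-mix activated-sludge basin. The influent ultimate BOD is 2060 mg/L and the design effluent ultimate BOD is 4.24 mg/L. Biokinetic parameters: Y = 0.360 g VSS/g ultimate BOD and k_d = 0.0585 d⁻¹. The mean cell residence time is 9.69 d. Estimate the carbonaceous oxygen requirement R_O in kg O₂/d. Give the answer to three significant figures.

Observed yield with endogenous decay: Y_obs = Y / (1 + k_d·θ_c) = 0.360 / (1 + 0.0585 × 9.69) = 0.360 / 1.567 = 0.2298 g VSS/g ultimate BOD.
Mass of ultimate BOD removed per day: Q(S₀ − S) = 953 × 2056 g/m³ = 1959 kg/d.
Net sludge production P_X = 0.2298 × 1959 = 450.1 kg VSS/d.
Carbonaceous O₂ demand = substrate oxidised − cell-mass equivalent = 1959 − 1.42 × 450.1 = 1320 kg O₂/d.

R_O ≈ 1320 kg O₂/d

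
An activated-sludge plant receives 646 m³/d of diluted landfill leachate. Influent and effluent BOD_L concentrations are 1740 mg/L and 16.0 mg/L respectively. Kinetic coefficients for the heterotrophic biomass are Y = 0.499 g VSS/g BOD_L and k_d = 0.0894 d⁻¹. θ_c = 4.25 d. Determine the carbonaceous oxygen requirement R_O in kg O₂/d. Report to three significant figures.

Correct the yield for decay: Y_obs = Y/(1 + k_d θ_c) = 0.499 / (1 + 0.0894 × 4.25) = 0.499 / 1.380 = 0.3616.
Substrate removed = Q·(S₀ − S) = 646 m³/d × (1740 − 16.0) g/m³ = 1.11×10^6 g/d = 1114 kg/d.
P_X = Y_obs·Q·(S₀ − S) = 0.3616 × 1114 = 402.7 kg VSS/d.
Carbonaceous O₂ demand = substrate oxidised − cell-mass equivalent = 1114 − 1.42 × 402.7 = 541.8 kg O₂/d.

R_O ≈ 542 kg O₂/d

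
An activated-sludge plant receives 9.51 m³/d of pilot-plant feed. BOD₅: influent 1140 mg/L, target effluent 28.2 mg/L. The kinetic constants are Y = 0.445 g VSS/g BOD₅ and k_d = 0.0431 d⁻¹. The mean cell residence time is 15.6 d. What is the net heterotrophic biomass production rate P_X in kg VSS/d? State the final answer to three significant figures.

Observed yield with endogenous decay: Y_obs = Y / (1 + k_d·θ_c) = 0.445 / (1 + 0.0431 × 15.6) = 0.445 / 1.672 = 0.2661 g VSS/g BOD₅.
Q·(S₀ − S) = 9.51 × (1140 − 28.2) × 10⁻³ = 10.57 kg/d removed.
Net biomass production P_X = Y_obs × Q·(S₀ − S) = 0.2661 × 10.57 = 2.813 kg VSS/d.

P_X ≈ 2.81 kg VSS/d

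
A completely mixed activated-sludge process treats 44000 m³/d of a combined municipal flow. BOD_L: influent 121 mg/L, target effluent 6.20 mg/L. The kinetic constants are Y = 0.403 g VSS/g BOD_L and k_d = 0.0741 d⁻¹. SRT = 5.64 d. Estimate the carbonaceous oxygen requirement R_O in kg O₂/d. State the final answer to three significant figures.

R_O ≈ 3010 kg O₂/d

The observed yield is Y_obs = Y/(1 + k_d·θ_c) = 0.403 / (1 + 0.0741 × 5.64) = 0.403 / 1.418 = 0.2842 g VSS per g BOD_L removed.
Substrate removed = Q·(S₀ − S) = 44000 m³/d × (121 − 6.20) g/m³ = 5.05×10^6 g/d = 5051 kg/d.
Net sludge production P_X = 0.2842 × 5051 = 1436 kg VSS/d.
R_O = Q·ΔS − 1.42 P_X = 5051 − 2039 = 3013 kg O₂/d.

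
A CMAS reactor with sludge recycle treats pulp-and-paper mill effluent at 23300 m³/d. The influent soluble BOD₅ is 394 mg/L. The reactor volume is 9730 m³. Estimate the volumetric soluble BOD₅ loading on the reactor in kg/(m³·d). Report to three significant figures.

Volumetric loading L_v = Q·S₀ / V = 23300 × 394 g/m³ / 9730 m³ = 943.5 g/(m³·d) = 0.9435 kg soluble BOD₅/(m³·d).

L_v ≈ 0.943 kg soluble BOD₅/(m³·d)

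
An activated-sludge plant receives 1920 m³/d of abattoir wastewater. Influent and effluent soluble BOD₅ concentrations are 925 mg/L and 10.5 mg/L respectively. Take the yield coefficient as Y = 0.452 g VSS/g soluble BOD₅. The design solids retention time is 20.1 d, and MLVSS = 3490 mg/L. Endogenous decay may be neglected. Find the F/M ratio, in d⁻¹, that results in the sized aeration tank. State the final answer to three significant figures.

F/M ≈ 0.111 d⁻¹

V·X = Y·Q·ΔS·θ_c gives V = 0.452 × 1920 × (925 − 10.5) × 20.1 / 3490 = 4571 m³.
F/M = applied load / biomass = Q·S₀/(V·X) = 1920 × 925 / (4571 × 3490) = 0.1113 d⁻¹.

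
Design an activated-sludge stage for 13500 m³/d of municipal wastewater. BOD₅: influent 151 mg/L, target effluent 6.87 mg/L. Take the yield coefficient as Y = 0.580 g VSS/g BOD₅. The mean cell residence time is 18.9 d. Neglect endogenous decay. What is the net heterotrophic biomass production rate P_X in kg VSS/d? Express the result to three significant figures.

P_X ≈ 1130 kg VSS/d

With endogenous decay neglected, the observed yield equals the true yield: Y_obs = Y = 0.580 g VSS/g BOD₅.
Q·(S₀ − S) = 13500 × (151 − 6.87) × 10⁻³ = 1946 kg/d removed.
P_X = Y_obs · Q(S₀ − S) = 0.5800 × 1946 = 1129 kg VSS/d.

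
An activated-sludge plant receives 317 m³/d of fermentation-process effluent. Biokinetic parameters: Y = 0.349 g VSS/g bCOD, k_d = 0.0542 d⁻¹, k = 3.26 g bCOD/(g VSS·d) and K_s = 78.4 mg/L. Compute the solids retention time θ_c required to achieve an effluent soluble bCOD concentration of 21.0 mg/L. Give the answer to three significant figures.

At the target effluent, Y k S/(K_s+S) = 0.349×3.26×21.0/99.40 = 0.2404 d⁻¹.
1/θ_c = 0.2404 − 0.0542 = 0.1862 d⁻¹, so θ_c = 5.372 d.

θ_c ≈ 5.37 d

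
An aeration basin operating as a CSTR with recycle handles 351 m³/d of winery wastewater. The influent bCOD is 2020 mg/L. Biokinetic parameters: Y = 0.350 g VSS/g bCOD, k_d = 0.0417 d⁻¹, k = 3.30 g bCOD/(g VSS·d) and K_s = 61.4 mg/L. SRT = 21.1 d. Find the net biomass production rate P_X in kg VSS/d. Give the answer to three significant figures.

P_X ≈ 132 kg VSS/d

For a completely mixed reactor with recycle the Lawrence–McCarty relation gives S = K_s·(1 + k_d·θ_c) / [θ_c·(Y·k − k_d) − 1] = 61.4 × (1 + 0.0417 × 21.1) / [21.1 × (0.350 × 3.30 − 0.0417) − 1] = 115.4 / 22.49 = 5.132 mg/L.
Y_obs = Y / (1 + k_d θ_c) = 0.350 / (1 + 0.0417 × 21.1) = 0.350 / 1.880 = 0.1862.
Mass of bCOD removed per day: Q(S₀ − S) = 351 × 2015 g/m³ = 707.2 kg/d.
Biomass produced: P_X = Y_obs·Q·ΔS = 0.1862 × 707.2 ≈ 131.7 kg VSS/d.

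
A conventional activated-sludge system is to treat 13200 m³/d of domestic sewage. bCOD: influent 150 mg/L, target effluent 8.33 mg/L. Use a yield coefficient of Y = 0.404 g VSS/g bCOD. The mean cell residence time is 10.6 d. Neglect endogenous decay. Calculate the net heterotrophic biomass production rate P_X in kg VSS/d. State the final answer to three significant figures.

P_X ≈ 755 kg VSS/d

Since k_d ≈ 0, Y_obs = Y = 0.404 g VSS/g bCOD.
ΔS = 150 − 8.33 = 141.7 mg/L, so the substrate removal rate is 13200 × 141.7/1000 = 1870 kg bCOD/d.
Net biomass production P_X = Y_obs × Q·(S₀ − S) = 0.4040 × 1870 = 755.5 kg VSS/d.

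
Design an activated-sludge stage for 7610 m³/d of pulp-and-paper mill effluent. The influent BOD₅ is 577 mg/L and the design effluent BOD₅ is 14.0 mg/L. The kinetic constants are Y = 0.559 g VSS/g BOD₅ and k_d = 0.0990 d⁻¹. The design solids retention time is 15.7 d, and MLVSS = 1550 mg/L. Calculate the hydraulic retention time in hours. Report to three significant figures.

Rearranging the biomass balance for a CMAS with decay, V = Y·Q·ΔS·θ_c / [X·(1+k_d θ_c)] = 0.559 × 7610 × (577 − 14.0) × 15.7 / [1550 × (1 + 0.0990 × 15.7)] = 3.76×10^7 / 3959 = 9497 m³.
HRT = V/Q = 9497 m³ / 7610 m³·d⁻¹ = 1.248 d × 24 = 29.95 h.

τ ≈ 30.0 h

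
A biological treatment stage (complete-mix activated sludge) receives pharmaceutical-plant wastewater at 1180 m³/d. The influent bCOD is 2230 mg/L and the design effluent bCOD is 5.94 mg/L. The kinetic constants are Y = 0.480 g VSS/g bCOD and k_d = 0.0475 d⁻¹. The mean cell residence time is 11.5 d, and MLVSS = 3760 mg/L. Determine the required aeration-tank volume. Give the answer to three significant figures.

V ≈ 2490 m³

Rearranging the biomass balance for a CMAS with decay, V = Y·Q·ΔS·θ_c / [X·(1+k_d θ_c)] = 0.480 × 1180 × (2230 − 5.94) × 11.5 / [3760 × (1 + 0.0475 × 11.5)] = 1.45×10^7 / 5814 = 2492 m³.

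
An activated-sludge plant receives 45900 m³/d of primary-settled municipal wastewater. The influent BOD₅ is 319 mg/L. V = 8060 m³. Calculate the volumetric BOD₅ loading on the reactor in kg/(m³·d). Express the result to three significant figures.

Applied BOD₅ load per unit volume = Q·S₀/V = (45900 × 319/1000)/8060 = 1.817 kg BOD₅·m⁻³·d⁻¹.

L_v ≈ 1.82 kg BOD₅/(m³·d)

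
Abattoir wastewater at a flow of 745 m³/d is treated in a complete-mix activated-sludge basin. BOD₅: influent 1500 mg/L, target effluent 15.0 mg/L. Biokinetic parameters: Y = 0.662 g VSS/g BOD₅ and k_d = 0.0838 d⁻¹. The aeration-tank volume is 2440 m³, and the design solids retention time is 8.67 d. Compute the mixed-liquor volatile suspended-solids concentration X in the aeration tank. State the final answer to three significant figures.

X ≈ 1510 mg/L

Solving the biomass balance for X: X = Y Q (S₀−S) θ_c / [V (1+k_d θ_c)] = 0.662 × 745 × (1500 − 15.0) × 8.67 / [2440 × (1 + 0.0838 × 8.67)] = 1507 mg/L.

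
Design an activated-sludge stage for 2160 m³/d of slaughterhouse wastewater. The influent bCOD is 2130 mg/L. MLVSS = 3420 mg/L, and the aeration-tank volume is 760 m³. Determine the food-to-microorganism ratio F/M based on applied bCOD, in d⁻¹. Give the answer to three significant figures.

F/M ≈ 1.77 d⁻¹

Food-to-microorganism ratio F/M = Q S₀ / (V X) = 2160 × 2130 / (760.0 × 3420) = 1.770 d⁻¹.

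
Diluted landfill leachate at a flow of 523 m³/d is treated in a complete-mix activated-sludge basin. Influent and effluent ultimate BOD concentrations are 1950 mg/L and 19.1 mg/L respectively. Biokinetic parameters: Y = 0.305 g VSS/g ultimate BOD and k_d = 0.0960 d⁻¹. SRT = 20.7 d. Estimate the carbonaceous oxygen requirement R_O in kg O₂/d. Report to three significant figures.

R_O ≈ 863 kg O₂/d

The observed yield is Y_obs = Y/(1 + k_d·θ_c) = 0.305 / (1 + 0.0960 × 20.7) = 0.305 / 2.987 = 0.1021 g VSS per g ultimate BOD removed.
ΔS = 1950 − 19.1 = 1931 mg/L, so the substrate removal rate is 523 × 1931/1000 = 1010 kg ultimate BOD/d.
Net sludge production P_X = 0.1021 × 1010 = 103.1 kg VSS/d.
Carbonaceous O₂ demand = substrate oxidised − cell-mass equivalent = 1010 − 1.42 × 103.1 = 863.4 kg O₂/d.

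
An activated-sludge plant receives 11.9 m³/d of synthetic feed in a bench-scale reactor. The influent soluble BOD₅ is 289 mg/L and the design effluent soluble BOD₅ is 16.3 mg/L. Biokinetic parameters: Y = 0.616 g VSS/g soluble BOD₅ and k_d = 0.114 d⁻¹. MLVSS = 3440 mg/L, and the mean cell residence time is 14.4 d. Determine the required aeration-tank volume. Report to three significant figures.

Rearranging the biomass balance for a CMAS with decay, V = Y·Q·ΔS·θ_c / [X·(1+k_d θ_c)] = 0.616 × 11.9 × (289 − 16.3) × 14.4 / [3440 × (1 + 0.114 × 14.4)] = 2.88×10^4 / 9087 = 3.168 m³.

V ≈ 3.17 m³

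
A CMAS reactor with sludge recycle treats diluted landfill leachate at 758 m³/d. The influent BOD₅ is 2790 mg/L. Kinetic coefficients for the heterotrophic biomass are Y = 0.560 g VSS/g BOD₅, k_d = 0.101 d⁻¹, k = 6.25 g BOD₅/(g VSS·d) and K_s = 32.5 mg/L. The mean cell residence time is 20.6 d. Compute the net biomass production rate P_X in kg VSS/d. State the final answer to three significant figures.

From the Monod/SRT balance for a CMAS, S = K_s·(1+k_d θ_c)/[θ_c·(Y k − k_d) − 1] = 32.5 × (1 + 0.101 × 20.6) / [20.6 × (0.560 × 6.25 − 0.101) − 1] = 100.1 / 69.02 = 1.451 mg/L.
The observed yield is Y_obs = Y/(1 + k_d·θ_c) = 0.560 / (1 + 0.101 × 20.6) = 0.560 / 3.081 = 0.1818 g VSS per g BOD₅ removed.
Mass of BOD₅ removed per day: Q(S₀ − S) = 758 × 2789 g/m³ = 2114 kg/d.
P_X = Y_obs · Q(S₀ − S) = 0.1818 × 2114 = 384.2 kg VSS/d.

P_X ≈ 384 kg VSS/d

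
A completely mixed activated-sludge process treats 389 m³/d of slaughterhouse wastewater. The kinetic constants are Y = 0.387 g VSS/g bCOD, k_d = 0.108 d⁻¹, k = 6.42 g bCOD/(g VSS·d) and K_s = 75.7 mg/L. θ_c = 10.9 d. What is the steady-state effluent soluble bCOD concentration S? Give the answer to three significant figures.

S ≈ 6.62 mg/L

From the Monod/SRT balance for a CMAS, S = K_s·(1+k_d θ_c)/[θ_c·(Y k − k_d) − 1] = 75.7 × (1 + 0.108 × 10.9) / [10.9 × (0.387 × 6.42 − 0.108) − 1] = 164.8 / 24.90 = 6.618 mg/L.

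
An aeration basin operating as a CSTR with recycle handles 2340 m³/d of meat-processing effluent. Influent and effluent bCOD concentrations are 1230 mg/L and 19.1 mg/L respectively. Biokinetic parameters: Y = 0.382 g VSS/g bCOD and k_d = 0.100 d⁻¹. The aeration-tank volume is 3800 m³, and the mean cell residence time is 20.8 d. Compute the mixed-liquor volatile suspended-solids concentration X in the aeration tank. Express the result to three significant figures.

X ≈ 1920 mg/L

X = Y·Q·ΔS·θ_c / [V·(1 + k_d θ_c)] = 0.382 × 2340 × (1230 − 19.1) × 20.8 / [3800 × (1 + 0.100 × 20.8)] = 1924 mg/L.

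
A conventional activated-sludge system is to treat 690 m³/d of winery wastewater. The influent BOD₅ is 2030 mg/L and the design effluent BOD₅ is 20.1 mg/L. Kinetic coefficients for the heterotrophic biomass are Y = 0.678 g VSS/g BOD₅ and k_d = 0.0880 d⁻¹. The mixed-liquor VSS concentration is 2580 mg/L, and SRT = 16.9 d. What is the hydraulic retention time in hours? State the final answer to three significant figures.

τ ≈ 86.1 h

Steady-state biomass mass balance: V·X·(1 + k_d·θ_c) = Y·Q·(S₀ − S)·θ_c, so V = 0.678 × 690 × (2030 − 20.1) × 16.9 / [2580 × (1 + 0.0880 × 16.9)] = 1.59×10^7 / 6417 = 2476 m³.
τ = V/Q = 2476/690 = 3.589 d, or 86.13 h.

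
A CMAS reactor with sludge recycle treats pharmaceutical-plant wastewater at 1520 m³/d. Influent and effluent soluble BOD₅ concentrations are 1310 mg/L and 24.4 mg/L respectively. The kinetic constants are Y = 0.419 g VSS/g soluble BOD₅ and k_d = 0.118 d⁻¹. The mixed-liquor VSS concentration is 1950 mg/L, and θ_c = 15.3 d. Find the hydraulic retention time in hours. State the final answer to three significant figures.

τ ≈ 36.2 h

Rearranging the biomass balance for a CMAS with decay, V = Y·Q·ΔS·θ_c / [X·(1+k_d θ_c)] = 0.419 × 1520 × (1310 − 24.4) × 15.3 / [1950 × (1 + 0.118 × 15.3)] = 1.25×10^7 / 5471 = 2290 m³.
τ = V/Q = 2290/1520 = 1.507 d, or 36.16 h.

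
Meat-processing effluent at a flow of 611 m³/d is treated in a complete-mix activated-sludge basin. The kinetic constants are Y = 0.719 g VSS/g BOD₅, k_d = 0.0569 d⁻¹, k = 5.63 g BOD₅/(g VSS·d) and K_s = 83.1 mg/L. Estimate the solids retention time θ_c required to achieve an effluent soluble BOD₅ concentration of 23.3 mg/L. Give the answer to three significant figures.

θ_c ≈ 1.21 d

Specific growth rate at S = 23.3 mg/L: μ = YkS/(K_s+S) = 0.719·5.63·23.3/(83.1+23.3) = 0.8864 d⁻¹.
θ_c = 1/(μ − k_d) = 1/(0.8864 − 0.0569) = 1/0.8295 = 1.205 d.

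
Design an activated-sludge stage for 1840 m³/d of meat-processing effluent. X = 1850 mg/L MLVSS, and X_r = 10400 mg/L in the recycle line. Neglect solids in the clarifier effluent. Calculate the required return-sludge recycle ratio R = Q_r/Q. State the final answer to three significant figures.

Solids balance on the clarifier gives (1+R)X = R·X_r, so R = X/(X_r − X) = 1850 / (10400 − 1850) = 0.2164.

R ≈ 0.216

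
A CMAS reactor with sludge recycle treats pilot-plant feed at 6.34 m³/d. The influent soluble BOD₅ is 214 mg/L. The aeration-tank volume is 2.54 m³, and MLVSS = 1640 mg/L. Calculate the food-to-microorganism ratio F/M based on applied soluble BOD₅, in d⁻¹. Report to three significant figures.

F/M ≈ 0.326 d⁻¹

Food-to-microorganism ratio F/M = Q S₀ / (V X) = 6.34 × 214 / (2.540 × 1640) = 0.3257 d⁻¹.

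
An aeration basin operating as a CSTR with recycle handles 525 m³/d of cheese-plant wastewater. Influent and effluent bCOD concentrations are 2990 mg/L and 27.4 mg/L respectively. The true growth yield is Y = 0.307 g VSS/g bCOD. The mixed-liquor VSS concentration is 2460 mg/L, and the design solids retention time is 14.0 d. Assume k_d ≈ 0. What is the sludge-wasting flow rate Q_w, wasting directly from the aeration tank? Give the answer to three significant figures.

Biomass mass balance (decay neglected): V·X = Y·Q·(S₀ − S)·θ_c, so V = 0.307 × 525 × (2990 − 27.4) × 14.0 / 2460 = 2717 m³.
Wasting from the aeration tank: Q_w = V / θ_c = 2717 / 14.0 = 194.1 m³/d.

Q_w ≈ 194 m³/d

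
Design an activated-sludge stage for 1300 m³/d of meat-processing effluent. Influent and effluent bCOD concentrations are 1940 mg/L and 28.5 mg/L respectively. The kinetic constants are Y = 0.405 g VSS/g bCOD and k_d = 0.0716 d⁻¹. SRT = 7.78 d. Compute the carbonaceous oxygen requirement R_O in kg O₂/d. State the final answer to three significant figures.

R_O ≈ 1570 kg O₂/d

Observed yield with endogenous decay: Y_obs = Y / (1 + k_d·θ_c) = 0.405 / (1 + 0.0716 × 7.78) = 0.405 / 1.557 = 0.2601 g VSS/g bCOD.
Mass of bCOD removed per day: Q(S₀ − S) = 1300 × 1912 g/m³ = 2485 kg/d.
Biomass synthesised: P_X = Y_obs × 2485 = 646.4 kg VSS/d.
R_O = Q·(S₀ − S) − 1.42·P_X = 2485 − 1.42 × 646.4 = 1567 kg O₂/d.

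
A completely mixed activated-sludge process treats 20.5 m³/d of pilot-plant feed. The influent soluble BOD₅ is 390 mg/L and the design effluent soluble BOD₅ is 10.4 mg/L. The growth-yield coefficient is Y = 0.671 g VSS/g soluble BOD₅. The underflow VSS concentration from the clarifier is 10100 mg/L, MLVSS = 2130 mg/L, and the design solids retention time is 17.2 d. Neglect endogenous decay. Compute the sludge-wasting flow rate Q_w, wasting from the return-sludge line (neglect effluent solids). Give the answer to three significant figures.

With k_d = 0 the design equation reduces to V = Y Q (S₀−S) θ_c / X = 0.671 × 20.5 × (390 − 10.4) × 17.2 / 2130 = 42.16 m³.
Wasting from the return line (neglecting effluent solids): Q_w = V·X / (θ_c·X_r) = 42.16 × 2130 / (17.2 × 10100) = 0.5170 m³/d.

Q_w ≈ 0.517 m³/d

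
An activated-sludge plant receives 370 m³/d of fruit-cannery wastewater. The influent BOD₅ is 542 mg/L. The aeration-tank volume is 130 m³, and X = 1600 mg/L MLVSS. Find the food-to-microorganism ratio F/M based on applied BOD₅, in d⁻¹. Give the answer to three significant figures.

F/M ≈ 0.964 d⁻¹

Food-to-microorganism ratio F/M = Q S₀ / (V X) = 370 × 542 / (130.0 × 1600) = 0.9641 d⁻¹.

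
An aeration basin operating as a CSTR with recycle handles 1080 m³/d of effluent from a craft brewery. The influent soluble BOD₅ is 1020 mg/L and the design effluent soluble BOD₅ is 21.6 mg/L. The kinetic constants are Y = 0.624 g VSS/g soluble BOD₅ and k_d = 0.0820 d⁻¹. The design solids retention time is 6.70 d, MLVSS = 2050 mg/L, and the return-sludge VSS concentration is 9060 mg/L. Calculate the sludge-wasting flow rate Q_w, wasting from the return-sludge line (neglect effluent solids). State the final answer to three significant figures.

Rearranging the biomass balance for a CMAS with decay, V = Y·Q·ΔS·θ_c / [X·(1+k_d θ_c)] = 0.624 × 1080 × (1020 − 21.6) × 6.70 / [2050 × (1 + 0.0820 × 6.70)] = 4.51×10^6 / 3176 = 1419 m³.
Q_w = (V·X)/(θ_c X_r) = 1419 × 2050 / (6.70 × 9060) = 47.93 m³/d.

Q_w ≈ 47.9 m³/d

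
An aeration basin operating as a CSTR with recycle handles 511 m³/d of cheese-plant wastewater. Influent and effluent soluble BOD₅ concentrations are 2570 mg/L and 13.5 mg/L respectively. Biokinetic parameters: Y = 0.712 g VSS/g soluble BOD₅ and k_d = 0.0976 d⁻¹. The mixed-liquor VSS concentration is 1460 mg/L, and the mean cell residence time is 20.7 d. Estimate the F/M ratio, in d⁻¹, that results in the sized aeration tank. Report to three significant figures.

Steady-state biomass mass balance: V·X·(1 + k_d·θ_c) = Y·Q·(S₀ − S)·θ_c, so V = 0.712 × 511 × (2570 − 13.5) × 20.7 / [1460 × (1 + 0.0976 × 20.7)] = 1.93×10^7 / 4410 = 4366 m³.
Food-to-microorganism ratio F/M = Q S₀ / (V X) = 511 × 2570 / (4366 × 1460) = 0.2060 d⁻¹.

F/M ≈ 0.206 d⁻¹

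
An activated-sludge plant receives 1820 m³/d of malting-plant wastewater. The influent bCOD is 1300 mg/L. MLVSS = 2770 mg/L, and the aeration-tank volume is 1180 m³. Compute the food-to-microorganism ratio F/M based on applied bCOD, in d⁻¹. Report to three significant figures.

F/M = applied load / biomass = Q·S₀/(V·X) = 1820 × 1300 / (1180 × 2770) = 0.7239 d⁻¹.

F/M ≈ 0.724 d⁻¹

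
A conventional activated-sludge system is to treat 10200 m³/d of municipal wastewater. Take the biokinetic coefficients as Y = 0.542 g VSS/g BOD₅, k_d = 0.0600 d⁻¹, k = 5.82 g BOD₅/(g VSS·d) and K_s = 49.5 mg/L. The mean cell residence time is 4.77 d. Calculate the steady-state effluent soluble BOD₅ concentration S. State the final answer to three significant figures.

From the Monod/SRT balance for a CMAS, S = K_s·(1+k_d θ_c)/[θ_c·(Y k − k_d) − 1] = 49.5 × (1 + 0.0600 × 4.77) / [4.77 × (0.542 × 5.82 − 0.0600) − 1] = 63.67 / 13.76 = 4.627 mg/L.

S ≈ 4.63 mg/L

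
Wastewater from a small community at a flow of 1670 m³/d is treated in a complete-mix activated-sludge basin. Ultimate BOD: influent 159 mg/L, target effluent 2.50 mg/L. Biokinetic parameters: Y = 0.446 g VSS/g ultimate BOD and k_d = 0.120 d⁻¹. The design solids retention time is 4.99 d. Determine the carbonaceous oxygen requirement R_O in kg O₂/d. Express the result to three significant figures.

Correct the yield for decay: Y_obs = Y/(1 + k_d θ_c) = 0.446 / (1 + 0.120 × 4.99) = 0.446 / 1.599 = 0.2790.
ΔS = 159 − 2.50 = 156.5 mg/L, so the substrate removal rate is 1670 × 156.5/1000 = 261.4 kg ultimate BOD/d.
Biomass synthesised: P_X = Y_obs × 261.4 = 72.91 kg VSS/d.
R_O = Q·(S₀ − S) − 1.42·P_X = 261.4 − 1.42 × 72.91 = 157.8 kg O₂/d.

R_O ≈ 158 kg O₂/d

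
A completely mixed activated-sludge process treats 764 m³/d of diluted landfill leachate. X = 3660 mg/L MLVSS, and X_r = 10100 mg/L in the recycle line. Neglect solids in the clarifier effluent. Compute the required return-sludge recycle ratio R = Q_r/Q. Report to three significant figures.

Mass balance around the secondary clarifier (neglecting effluent solids): R = X / (X_r − X) = 3660 / (10100 − 3660) = 0.5683.

R ≈ 0.568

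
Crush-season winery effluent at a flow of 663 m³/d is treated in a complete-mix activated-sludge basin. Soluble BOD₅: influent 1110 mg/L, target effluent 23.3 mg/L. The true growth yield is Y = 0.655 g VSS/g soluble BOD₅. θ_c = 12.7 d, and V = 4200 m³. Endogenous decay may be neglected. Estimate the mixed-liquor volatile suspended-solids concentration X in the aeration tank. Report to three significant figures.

X ≈ 1430 mg/L

Without decay, X = Y Q (S₀−S) θ_c / V = 0.655 × 663 × (1110 − 23.3) × 12.7 / 4200 = 1427 mg/L.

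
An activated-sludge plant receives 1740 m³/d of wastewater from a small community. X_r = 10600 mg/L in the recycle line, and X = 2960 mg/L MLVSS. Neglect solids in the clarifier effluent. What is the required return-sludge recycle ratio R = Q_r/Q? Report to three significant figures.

R ≈ 0.387

R = Q_r/Q = X/(X_r − X) = 2960 / (10600 − 2960) = 0.3874.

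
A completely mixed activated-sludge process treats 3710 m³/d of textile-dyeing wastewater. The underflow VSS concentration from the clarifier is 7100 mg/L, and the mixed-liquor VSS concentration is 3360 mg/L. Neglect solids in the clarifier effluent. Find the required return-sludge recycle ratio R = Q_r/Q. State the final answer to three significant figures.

R ≈ 0.898

Mass balance around the secondary clarifier (neglecting effluent solids): R = X / (X_r − X) = 3360 / (7100 − 3360) = 0.8984.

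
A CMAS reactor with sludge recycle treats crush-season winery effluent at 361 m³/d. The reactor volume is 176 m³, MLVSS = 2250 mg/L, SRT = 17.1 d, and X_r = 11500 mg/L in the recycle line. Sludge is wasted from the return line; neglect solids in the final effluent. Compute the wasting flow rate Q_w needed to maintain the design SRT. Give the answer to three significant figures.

Q_w ≈ 2.01 m³/d

Q_w = (V·X)/(θ_c X_r) = 176.0 × 2250 / (17.1 × 11500) = 2.014 m³/d.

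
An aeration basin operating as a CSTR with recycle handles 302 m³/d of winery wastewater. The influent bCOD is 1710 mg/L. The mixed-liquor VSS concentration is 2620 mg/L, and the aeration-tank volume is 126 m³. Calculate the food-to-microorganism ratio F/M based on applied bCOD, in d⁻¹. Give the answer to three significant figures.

F/M = Q·S₀ / (V·X) = 302 × 1710 / (126.0 × 2620) = 1.564 g bCOD·(g VSS·d)⁻¹.

F/M ≈ 1.56 d⁻¹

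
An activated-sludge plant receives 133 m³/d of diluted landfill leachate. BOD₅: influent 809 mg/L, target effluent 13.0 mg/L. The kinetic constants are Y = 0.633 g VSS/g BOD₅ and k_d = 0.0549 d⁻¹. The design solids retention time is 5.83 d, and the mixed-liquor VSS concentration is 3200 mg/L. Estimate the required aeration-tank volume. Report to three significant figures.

V ≈ 92.5 m³

Rearranging the biomass balance for a CMAS with decay, V = Y·Q·ΔS·θ_c / [X·(1+k_d θ_c)] = 0.633 × 133 × (809 − 13.0) × 5.83 / [3200 × (1 + 0.0549 × 5.83)] = 3.91×10^5 / 4224 = 92.49 m³.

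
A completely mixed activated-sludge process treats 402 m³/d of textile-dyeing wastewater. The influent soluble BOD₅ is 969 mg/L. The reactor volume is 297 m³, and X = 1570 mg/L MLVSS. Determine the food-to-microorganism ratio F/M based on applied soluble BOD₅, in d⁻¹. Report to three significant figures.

F/M = Q·S₀ / (V·X) = 402 × 969 / (297.0 × 1570) = 0.8354 g soluble BOD₅·(g VSS·d)⁻¹.

F/M ≈ 0.835 d⁻¹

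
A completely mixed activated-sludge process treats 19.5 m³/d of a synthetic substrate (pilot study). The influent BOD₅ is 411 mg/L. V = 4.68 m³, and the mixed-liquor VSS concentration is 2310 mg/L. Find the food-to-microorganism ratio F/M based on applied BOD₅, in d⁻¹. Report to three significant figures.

F/M = applied load / biomass = Q·S₀/(V·X) = 19.5 × 411 / (4.680 × 2310) = 0.7413 d⁻¹.

F/M ≈ 0.741 d⁻¹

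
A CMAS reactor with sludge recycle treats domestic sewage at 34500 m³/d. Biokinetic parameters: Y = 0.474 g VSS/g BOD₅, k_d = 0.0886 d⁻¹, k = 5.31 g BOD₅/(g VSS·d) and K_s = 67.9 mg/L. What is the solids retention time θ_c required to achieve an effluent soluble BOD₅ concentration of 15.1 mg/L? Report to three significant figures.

Specific growth rate at S = 15.1 mg/L: μ = YkS/(K_s+S) = 0.474·5.31·15.1/(67.9+15.1) = 0.4579 d⁻¹.
Then 1/θ_c = μ − k_d = 0.4579 − 0.0886 = 0.3693 d⁻¹, giving θ_c = 2.708 d.

θ_c ≈ 2.71 d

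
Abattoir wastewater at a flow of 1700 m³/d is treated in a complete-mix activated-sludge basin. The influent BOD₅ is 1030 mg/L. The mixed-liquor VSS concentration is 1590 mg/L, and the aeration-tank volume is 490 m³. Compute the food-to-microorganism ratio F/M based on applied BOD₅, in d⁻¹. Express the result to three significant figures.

F/M ≈ 2.25 d⁻¹

F/M = Q·S₀ / (V·X) = 1700 × 1030 / (490.0 × 1590) = 2.247 g BOD₅·(g VSS·d)⁻¹.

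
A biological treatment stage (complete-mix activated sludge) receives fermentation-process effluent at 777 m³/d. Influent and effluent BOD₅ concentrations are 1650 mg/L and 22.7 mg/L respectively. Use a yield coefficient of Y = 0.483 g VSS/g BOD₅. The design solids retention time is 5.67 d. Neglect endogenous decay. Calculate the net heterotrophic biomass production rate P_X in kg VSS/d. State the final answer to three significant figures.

P_X ≈ 611 kg VSS/d

Since k_d ≈ 0, Y_obs = Y = 0.483 g VSS/g BOD₅.
Mass of BOD₅ removed per day: Q(S₀ − S) = 777 × 1627 g/m³ = 1264 kg/d.
Biomass produced: P_X = Y_obs·Q·ΔS = 0.4830 × 1264 ≈ 610.7 kg VSS/d.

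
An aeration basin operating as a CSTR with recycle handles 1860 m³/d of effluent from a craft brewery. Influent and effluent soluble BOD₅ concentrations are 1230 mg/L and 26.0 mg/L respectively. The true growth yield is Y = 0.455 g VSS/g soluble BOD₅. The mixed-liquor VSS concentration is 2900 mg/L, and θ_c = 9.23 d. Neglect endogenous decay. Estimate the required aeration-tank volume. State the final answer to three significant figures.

V ≈ 3240 m³

Biomass mass balance (decay neglected): V·X = Y·Q·(S₀ − S)·θ_c, so V = 0.455 × 1860 × (1230 − 26.0) × 9.23 / 2900 = 3243 m³.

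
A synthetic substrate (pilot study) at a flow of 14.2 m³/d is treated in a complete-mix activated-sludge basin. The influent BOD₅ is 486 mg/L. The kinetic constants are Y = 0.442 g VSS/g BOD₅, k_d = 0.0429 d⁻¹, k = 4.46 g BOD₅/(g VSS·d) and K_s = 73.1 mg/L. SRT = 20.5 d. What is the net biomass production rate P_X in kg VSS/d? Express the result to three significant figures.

From the Monod/SRT balance for a CMAS, S = K_s·(1+k_d θ_c)/[θ_c·(Y k − k_d) − 1] = 73.1 × (1 + 0.0429 × 20.5) / [20.5 × (0.442 × 4.46 − 0.0429) − 1] = 137.4 / 38.53 = 3.565 mg/L.
Y_obs = Y / (1 + k_d θ_c) = 0.442 / (1 + 0.0429 × 20.5) = 0.442 / 1.879 = 0.2352.
ΔS = 486 − 3.57 = 482.4 mg/L, so the substrate removal rate is 14.2 × 482.4/1000 = 6.851 kg BOD₅/d.
P_X = Y_obs · Q(S₀ − S) = 0.2352 × 6.851 = 1.611 kg VSS/d.

P_X ≈ 1.61 kg VSS/d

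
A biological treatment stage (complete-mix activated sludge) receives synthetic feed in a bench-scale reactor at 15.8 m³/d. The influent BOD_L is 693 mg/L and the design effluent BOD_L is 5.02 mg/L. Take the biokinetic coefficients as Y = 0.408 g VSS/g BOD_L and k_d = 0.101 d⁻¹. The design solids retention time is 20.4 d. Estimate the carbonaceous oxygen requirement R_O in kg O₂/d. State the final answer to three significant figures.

The observed yield is Y_obs = Y/(1 + k_d·θ_c) = 0.408 / (1 + 0.101 × 20.4) = 0.408 / 3.060 = 0.1333 g VSS per g BOD_L removed.
Q·(S₀ − S) = 15.8 × (693 − 5.02) × 10⁻³ = 10.87 kg/d removed.
P_X = Y_obs·Q·(S₀ − S) = 0.1333 × 10.87 = 1.449 kg VSS/d.
R_O = Q·ΔS − 1.42 P_X = 10.87 − 2.058 = 8.812 kg O₂/d.

R_O ≈ 8.81 kg O₂/d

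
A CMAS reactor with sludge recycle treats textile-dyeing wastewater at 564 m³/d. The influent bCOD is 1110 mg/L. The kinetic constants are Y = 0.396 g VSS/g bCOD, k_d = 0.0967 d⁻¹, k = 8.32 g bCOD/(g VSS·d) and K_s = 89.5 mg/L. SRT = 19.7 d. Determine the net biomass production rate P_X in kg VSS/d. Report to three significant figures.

P_X ≈ 85.0 kg VSS/d

From the Monod/SRT balance for a CMAS, S = K_s·(1+k_d θ_c)/[θ_c·(Y k − k_d) − 1] = 89.5 × (1 + 0.0967 × 19.7) / [19.7 × (0.396 × 8.32 − 0.0967) − 1] = 260.0 / 62.00 = 4.193 mg/L.
The observed yield is Y_obs = Y/(1 + k_d·θ_c) = 0.396 / (1 + 0.0967 × 19.7) = 0.396 / 2.905 = 0.1363 g VSS per g bCOD removed.
ΔS = 1110 − 4.19 = 1106 mg/L, so the substrate removal rate is 564 × 1106/1000 = 623.7 kg bCOD/d.
Net biomass production P_X = Y_obs × Q·(S₀ − S) = 0.1363 × 623.7 = 85.02 kg VSS/d.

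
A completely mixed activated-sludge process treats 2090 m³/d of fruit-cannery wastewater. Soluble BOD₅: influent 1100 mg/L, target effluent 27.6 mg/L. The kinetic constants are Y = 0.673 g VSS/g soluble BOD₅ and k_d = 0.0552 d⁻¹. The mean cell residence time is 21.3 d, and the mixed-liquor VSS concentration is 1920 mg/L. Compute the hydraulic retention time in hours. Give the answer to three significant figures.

τ ≈ 88.3 h

Rearranging the biomass balance for a CMAS with decay, V = Y·Q·ΔS·θ_c / [X·(1+k_d θ_c)] = 0.673 × 2090 × (1100 − 27.6) × 21.3 / [1920 × (1 + 0.0552 × 21.3)] = 3.21×10^7 / 4177 = 7691 m³.
τ = V/Q = 7691/2090 = 3.680 d, or 88.32 h.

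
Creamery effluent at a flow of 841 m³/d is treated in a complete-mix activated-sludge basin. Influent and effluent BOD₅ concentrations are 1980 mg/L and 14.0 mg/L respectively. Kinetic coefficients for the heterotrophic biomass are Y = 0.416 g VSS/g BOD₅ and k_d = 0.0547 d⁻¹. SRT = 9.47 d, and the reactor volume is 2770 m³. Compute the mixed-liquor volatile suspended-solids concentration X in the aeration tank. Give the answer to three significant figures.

Solving the biomass balance for X: X = Y Q (S₀−S) θ_c / [V (1+k_d θ_c)] = 0.416 × 841 × (1980 − 14.0) × 9.47 / [2770 × (1 + 0.0547 × 9.47)] = 1549 mg/L.

X ≈ 1550 mg/L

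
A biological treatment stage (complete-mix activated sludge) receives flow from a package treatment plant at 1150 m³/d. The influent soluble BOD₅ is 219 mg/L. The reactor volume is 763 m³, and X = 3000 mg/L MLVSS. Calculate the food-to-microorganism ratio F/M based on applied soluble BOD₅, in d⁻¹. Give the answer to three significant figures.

F/M = applied load / biomass = Q·S₀/(V·X) = 1150 × 219 / (763.0 × 3000) = 0.1100 d⁻¹.

F/M ≈ 0.110 d⁻¹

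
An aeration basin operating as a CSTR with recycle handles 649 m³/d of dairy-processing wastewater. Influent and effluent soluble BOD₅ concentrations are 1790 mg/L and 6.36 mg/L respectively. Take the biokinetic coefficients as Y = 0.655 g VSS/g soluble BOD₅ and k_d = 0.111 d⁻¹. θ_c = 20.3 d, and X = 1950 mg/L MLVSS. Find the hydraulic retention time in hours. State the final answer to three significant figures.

τ ≈ 89.7 h

Rearranging the biomass balance for a CMAS with decay, V = Y·Q·ΔS·θ_c / [X·(1+k_d θ_c)] = 0.655 × 649 × (1790 − 6.36) × 20.3 / [1950 × (1 + 0.111 × 20.3)] = 1.54×10^7 / 6344 = 2426 m³.
HRT = V/Q = 2426 m³ / 649 m³·d⁻¹ = 3.738 d × 24 = 89.72 h.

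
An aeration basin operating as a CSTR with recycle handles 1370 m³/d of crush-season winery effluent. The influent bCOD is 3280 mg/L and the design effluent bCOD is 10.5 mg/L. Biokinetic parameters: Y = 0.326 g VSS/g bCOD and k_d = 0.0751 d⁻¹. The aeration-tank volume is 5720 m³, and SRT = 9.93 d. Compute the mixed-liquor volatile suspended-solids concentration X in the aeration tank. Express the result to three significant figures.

From V·X·(1 + k_d·θ_c) = Y·Q·(S₀ − S)·θ_c: X = 0.326 × 1370 × (3280 − 10.5) × 9.93 / [5720 × (1 + 0.0751 × 9.93)] = 1452 mg/L.

X ≈ 1450 mg/L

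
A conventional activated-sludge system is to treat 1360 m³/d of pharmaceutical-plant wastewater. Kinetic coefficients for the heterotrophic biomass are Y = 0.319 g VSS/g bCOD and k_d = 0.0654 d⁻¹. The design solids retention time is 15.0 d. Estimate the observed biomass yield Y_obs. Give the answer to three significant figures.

Observed yield with endogenous decay: Y_obs = Y / (1 + k_d·θ_c) = 0.319 / (1 + 0.0654 × 15.0) = 0.319 / 1.981 = 0.1610 g VSS/g bCOD.

Y_obs ≈ 0.161 g VSS/g bCOD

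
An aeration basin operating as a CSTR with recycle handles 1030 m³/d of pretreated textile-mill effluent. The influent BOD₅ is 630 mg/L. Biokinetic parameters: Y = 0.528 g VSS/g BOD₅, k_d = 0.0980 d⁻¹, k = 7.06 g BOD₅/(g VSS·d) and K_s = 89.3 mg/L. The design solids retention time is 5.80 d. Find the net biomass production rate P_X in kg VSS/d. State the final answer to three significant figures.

P_X ≈ 216 kg VSS/d

For a completely mixed reactor with recycle the Lawrence–McCarty relation gives S = K_s·(1 + k_d·θ_c) / [θ_c·(Y·k − k_d) − 1] = 89.3 × (1 + 0.0980 × 5.80) / [5.80 × (0.528 × 7.06 − 0.0980) − 1] = 140.1 / 20.05 = 6.985 mg/L.
Y_obs = Y / (1 + k_d θ_c) = 0.528 / (1 + 0.0980 × 5.80) = 0.528 / 1.568 = 0.3366.
Q·(S₀ − S) = 1030 × (630 − 6.98) × 10⁻³ = 641.7 kg/d removed.
Net biomass production P_X = Y_obs × Q·(S₀ − S) = 0.3366 × 641.7 = 216.0 kg VSS/d.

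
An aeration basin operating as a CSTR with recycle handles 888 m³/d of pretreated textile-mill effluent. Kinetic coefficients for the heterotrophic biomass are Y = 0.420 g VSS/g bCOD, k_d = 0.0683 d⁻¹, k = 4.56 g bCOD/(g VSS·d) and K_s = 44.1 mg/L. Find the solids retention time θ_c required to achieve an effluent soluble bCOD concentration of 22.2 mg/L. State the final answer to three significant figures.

Specific growth rate at S = 22.2 mg/L: μ = YkS/(K_s+S) = 0.420·4.56·22.2/(44.1+22.2) = 0.6413 d⁻¹.
1/θ_c = 0.6413 − 0.0683 = 0.5730 d⁻¹, so θ_c = 1.745 d.

θ_c ≈ 1.75 d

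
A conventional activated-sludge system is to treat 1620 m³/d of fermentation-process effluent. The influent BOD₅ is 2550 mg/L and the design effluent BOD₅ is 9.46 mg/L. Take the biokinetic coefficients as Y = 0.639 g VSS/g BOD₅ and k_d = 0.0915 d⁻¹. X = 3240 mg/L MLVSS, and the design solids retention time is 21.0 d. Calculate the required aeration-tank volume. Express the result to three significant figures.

V ≈ 5830 m³

Steady-state biomass mass balance: V·X·(1 + k_d·θ_c) = Y·Q·(S₀ − S)·θ_c, so V = 0.639 × 1620 × (2550 − 9.46) × 21.0 / [3240 × (1 + 0.0915 × 21.0)] = 5.52×10^7 / 9466 = 5835 m³.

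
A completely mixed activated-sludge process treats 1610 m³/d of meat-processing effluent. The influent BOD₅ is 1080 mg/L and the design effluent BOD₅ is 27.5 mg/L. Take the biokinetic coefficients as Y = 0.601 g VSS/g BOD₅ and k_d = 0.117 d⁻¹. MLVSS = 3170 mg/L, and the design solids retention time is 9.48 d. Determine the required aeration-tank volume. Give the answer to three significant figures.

V ≈ 1440 m³

From the SRT design equation V = Y Q (S₀−S) θ_c / [X (1 + k_d θ_c)] = 0.601 × 1610 × (1080 − 27.5) × 9.48 / [3170 × (1 + 0.117 × 9.48)] = 9.65×10^6 / 6686 = 1444 m³.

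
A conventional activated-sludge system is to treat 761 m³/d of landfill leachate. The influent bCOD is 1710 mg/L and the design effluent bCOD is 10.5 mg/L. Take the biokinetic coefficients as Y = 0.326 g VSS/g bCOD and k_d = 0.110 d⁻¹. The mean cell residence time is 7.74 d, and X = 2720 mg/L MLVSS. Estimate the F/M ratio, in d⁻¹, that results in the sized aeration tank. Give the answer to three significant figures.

F/M ≈ 0.738 d⁻¹

Rearranging the biomass balance for a CMAS with decay, V = Y·Q·ΔS·θ_c / [X·(1+k_d θ_c)] = 0.326 × 761 × (1710 − 10.5) × 7.74 / [2720 × (1 + 0.110 × 7.74)] = 3.26×10^6 / 5036 = 648.0 m³.
F/M = Q·S₀ / (V·X) = 761 × 1710 / (648.0 × 2720) = 0.7383 g bCOD·(g VSS·d)⁻¹.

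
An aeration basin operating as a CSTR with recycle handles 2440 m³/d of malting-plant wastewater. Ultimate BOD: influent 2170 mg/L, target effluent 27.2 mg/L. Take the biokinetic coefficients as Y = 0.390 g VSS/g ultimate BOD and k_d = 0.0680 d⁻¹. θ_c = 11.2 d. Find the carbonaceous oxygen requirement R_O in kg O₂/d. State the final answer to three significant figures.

Correct the yield for decay: Y_obs = Y/(1 + k_d θ_c) = 0.390 / (1 + 0.0680 × 11.2) = 0.390 / 1.762 = 0.2214.
Mass of ultimate BOD removed per day: Q(S₀ − S) = 2440 × 2143 g/m³ = 5228 kg/d.
Biomass synthesised: P_X = Y_obs × 5228 = 1158 kg VSS/d.
Carbonaceous O₂ demand = substrate oxidised − cell-mass equivalent = 5228 − 1.42 × 1158 = 3585 kg O₂/d.

R_O ≈ 3580 kg O₂/d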